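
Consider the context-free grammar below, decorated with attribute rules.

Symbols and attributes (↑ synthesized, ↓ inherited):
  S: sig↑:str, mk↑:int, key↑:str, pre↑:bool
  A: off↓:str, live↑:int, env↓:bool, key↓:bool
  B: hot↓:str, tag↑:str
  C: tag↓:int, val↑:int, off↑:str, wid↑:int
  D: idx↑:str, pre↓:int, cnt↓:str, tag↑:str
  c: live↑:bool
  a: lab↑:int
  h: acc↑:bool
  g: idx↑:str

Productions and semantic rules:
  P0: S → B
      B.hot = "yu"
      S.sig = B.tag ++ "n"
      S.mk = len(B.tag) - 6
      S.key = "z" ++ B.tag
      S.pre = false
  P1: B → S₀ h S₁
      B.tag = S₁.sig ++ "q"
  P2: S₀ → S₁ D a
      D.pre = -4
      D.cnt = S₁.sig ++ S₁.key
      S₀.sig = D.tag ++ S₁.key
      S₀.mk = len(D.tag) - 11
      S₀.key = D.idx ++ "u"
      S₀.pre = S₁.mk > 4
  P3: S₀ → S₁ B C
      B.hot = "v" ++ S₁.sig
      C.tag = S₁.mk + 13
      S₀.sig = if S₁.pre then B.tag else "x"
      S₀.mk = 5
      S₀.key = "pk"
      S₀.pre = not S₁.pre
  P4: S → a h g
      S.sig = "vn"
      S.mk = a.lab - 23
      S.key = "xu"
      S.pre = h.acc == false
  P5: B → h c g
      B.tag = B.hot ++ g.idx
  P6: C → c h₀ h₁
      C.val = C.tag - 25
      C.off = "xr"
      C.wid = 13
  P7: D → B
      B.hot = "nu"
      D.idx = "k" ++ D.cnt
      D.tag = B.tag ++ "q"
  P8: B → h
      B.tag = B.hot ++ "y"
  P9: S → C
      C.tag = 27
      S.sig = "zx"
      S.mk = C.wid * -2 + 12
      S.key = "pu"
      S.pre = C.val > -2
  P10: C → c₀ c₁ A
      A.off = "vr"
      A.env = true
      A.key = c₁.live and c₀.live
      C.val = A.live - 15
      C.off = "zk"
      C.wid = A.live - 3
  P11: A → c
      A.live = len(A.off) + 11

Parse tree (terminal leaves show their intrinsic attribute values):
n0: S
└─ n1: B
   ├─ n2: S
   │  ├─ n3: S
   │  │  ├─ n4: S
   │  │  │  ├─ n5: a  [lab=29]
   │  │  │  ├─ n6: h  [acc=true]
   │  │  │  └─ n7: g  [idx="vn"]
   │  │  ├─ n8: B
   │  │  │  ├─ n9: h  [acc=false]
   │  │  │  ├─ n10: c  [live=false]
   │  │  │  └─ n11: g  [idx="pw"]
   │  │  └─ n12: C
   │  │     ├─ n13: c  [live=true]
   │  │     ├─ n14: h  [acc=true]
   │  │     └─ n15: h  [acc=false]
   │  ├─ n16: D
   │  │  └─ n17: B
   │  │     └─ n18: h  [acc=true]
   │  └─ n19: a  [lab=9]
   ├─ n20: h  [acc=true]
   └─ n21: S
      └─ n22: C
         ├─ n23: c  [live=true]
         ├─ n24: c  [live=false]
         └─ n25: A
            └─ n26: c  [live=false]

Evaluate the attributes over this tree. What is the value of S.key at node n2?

1. n1.hot = "yu"  ["yu"]
2. n5.lab = 29  [terminal]
3. n6.acc = true  [terminal]
4. n7.idx = "vn"  [terminal]
5. n4.sig = "vn"  ["vn"]
6. n4.mk = 6  [a.lab - 23]
7. n4.key = "xu"  ["xu"]
8. n4.pre = false  [h.acc == false]
9. n8.hot = "vvn"  ["v" ++ S₁.sig]
10. n9.acc = false  [terminal]
11. n10.live = false  [terminal]
12. n11.idx = "pw"  [terminal]
13. n8.tag = "vvnpw"  [B.hot ++ g.idx]
14. n12.tag = 19  [S₁.mk + 13]
15. n13.live = true  [terminal]
16. n14.acc = true  [terminal]
17. n15.acc = false  [terminal]
18. n12.val = -6  [C.tag - 25]
19. n12.off = "xr"  ["xr"]
20. n12.wid = 13  [13]
21. n3.sig = "x"  [if S₁.pre then B.tag else "x"]
22. n3.mk = 5  [5]
23. n3.key = "pk"  ["pk"]
24. n3.pre = true  [not S₁.pre]
25. n16.pre = -4  [-4]
26. n16.cnt = "xpk"  [S₁.sig ++ S₁.key]
27. n17.hot = "nu"  ["nu"]
28. n18.acc = true  [terminal]
29. n17.tag = "nuy"  [B.hot ++ "y"]
30. n16.idx = "kxpk"  ["k" ++ D.cnt]
31. n16.tag = "nuyq"  [B.tag ++ "q"]
32. n19.lab = 9  [terminal]
33. n2.sig = "nuyqpk"  [D.tag ++ S₁.key]
34. n2.mk = -7  [len(D.tag) - 11]
35. n2.key = "kxpku"  [D.idx ++ "u"]
36. n2.pre = true  [S₁.mk > 4]
37. n20.acc = true  [terminal]
38. n22.tag = 27  [27]
39. n23.live = true  [terminal]
40. n24.live = false  [terminal]
41. n25.off = "vr"  ["vr"]
42. n25.env = true  [true]
43. n25.key = false  [c₁.live and c₀.live]
44. n26.live = false  [terminal]
45. n25.live = 13  [len(A.off) + 11]
46. n22.val = -2  [A.live - 15]
47. n22.off = "zk"  ["zk"]
48. n22.wid = 10  [A.live - 3]
49. n21.sig = "zx"  ["zx"]
50. n21.mk = -8  [C.wid * -2 + 12]
51. n21.key = "pu"  ["pu"]
52. n21.pre = false  [C.val > -2]
53. n1.tag = "zxq"  [S₁.sig ++ "q"]
54. n0.sig = "zxqn"  [B.tag ++ "n"]
55. n0.mk = -3  [len(B.tag) - 6]
56. n0.key = "zzxq"  ["z" ++ B.tag]
57. n0.pre = false  [false]

"kxpku"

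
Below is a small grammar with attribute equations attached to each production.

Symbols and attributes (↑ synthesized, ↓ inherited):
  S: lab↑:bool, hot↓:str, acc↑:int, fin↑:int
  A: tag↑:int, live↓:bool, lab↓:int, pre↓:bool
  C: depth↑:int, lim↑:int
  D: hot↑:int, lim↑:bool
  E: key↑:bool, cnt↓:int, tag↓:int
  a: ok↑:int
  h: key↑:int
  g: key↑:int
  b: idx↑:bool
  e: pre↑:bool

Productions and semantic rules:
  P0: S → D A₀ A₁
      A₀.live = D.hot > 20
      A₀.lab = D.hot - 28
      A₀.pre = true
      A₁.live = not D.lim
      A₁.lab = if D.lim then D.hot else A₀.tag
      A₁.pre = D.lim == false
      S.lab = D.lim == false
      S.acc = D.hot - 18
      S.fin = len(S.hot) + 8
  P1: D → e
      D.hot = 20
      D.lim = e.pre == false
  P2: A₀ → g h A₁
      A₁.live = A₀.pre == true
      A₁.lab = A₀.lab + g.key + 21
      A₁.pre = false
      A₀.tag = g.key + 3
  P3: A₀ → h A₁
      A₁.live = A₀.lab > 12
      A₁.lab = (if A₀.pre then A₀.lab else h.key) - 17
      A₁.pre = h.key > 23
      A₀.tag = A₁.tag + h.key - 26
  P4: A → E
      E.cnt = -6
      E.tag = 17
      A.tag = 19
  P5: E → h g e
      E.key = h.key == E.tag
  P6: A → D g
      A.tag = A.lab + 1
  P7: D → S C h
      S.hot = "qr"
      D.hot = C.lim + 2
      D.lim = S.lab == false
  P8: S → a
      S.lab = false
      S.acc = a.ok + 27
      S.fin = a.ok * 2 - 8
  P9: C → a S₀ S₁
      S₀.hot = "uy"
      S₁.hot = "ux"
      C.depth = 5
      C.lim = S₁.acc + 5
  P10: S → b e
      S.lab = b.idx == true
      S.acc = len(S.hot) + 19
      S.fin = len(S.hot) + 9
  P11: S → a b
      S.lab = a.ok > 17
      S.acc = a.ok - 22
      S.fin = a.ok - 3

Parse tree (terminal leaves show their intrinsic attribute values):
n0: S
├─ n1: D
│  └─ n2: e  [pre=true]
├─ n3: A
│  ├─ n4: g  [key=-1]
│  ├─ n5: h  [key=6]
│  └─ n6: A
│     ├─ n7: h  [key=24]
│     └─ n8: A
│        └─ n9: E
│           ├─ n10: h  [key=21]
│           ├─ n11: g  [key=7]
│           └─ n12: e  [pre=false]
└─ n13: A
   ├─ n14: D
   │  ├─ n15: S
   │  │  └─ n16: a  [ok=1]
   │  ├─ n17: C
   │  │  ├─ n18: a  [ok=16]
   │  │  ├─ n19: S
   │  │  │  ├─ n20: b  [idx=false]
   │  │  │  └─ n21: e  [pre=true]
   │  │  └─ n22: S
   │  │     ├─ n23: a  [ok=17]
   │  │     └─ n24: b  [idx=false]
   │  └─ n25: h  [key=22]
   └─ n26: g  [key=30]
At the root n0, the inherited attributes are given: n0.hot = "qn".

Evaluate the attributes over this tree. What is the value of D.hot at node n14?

1. n0.hot = "qn"  [given at root]
2. n2.pre = true  [terminal]
3. n1.hot = 20  [20]
4. n1.lim = false  [e.pre == false]
5. n3.live = false  [D.hot > 20]
6. n3.lab = -8  [D.hot - 28]
7. n3.pre = true  [true]
8. n4.key = -1  [terminal]
9. n5.key = 6  [terminal]
10. n6.live = true  [A₀.pre == true]
11. n6.lab = 12  [A₀.lab + g.key + 21]
12. n6.pre = false  [false]
13. n7.key = 24  [terminal]
14. n8.live = false  [A₀.lab > 12]
15. n8.lab = 7  [(if A₀.pre then A₀.lab else h.key) - 17]
16. n8.pre = true  [h.key > 23]
17. n9.cnt = -6  [-6]
18. n9.tag = 17  [17]
19. n10.key = 21  [terminal]
20. n11.key = 7  [terminal]
21. n12.pre = false  [terminal]
22. n9.key = false  [h.key == E.tag]
23. n8.tag = 19  [19]
24. n6.tag = 17  [A₁.tag + h.key - 26]
25. n3.tag = 2  [g.key + 3]
26. n13.live = true  [not D.lim]
27. n13.lab = 2  [if D.lim then D.hot else A₀.tag]
28. n13.pre = true  [D.lim == false]
29. n15.hot = "qr"  ["qr"]
30. n16.ok = 1  [terminal]
31. n15.lab = false  [false]
32. n15.acc = 28  [a.ok + 27]
33. n15.fin = -6  [a.ok * 2 - 8]
34. n18.ok = 16  [terminal]
35. n19.hot = "uy"  ["uy"]
36. n20.idx = false  [terminal]
37. n21.pre = true  [terminal]
38. n19.lab = false  [b.idx == true]
39. n19.acc = 21  [len(S.hot) + 19]
40. n19.fin = 11  [len(S.hot) + 9]
41. n22.hot = "ux"  ["ux"]
42. n23.ok = 17  [terminal]
43. n24.idx = false  [terminal]
44. n22.lab = false  [a.ok > 17]
45. n22.acc = -5  [a.ok - 22]
46. n22.fin = 14  [a.ok - 3]
47. n17.depth = 5  [5]
48. n17.lim = 0  [S₁.acc + 5]
49. n25.key = 22  [terminal]
50. n14.hot = 2  [C.lim + 2]
51. n14.lim = true  [S.lab == false]
52. n26.key = 30  [terminal]
53. n13.tag = 3  [A.lab + 1]
54. n0.lab = true  [D.lim == false]
55. n0.acc = 2  [D.hot - 18]
56. n0.fin = 10  [len(S.hot) + 8]

2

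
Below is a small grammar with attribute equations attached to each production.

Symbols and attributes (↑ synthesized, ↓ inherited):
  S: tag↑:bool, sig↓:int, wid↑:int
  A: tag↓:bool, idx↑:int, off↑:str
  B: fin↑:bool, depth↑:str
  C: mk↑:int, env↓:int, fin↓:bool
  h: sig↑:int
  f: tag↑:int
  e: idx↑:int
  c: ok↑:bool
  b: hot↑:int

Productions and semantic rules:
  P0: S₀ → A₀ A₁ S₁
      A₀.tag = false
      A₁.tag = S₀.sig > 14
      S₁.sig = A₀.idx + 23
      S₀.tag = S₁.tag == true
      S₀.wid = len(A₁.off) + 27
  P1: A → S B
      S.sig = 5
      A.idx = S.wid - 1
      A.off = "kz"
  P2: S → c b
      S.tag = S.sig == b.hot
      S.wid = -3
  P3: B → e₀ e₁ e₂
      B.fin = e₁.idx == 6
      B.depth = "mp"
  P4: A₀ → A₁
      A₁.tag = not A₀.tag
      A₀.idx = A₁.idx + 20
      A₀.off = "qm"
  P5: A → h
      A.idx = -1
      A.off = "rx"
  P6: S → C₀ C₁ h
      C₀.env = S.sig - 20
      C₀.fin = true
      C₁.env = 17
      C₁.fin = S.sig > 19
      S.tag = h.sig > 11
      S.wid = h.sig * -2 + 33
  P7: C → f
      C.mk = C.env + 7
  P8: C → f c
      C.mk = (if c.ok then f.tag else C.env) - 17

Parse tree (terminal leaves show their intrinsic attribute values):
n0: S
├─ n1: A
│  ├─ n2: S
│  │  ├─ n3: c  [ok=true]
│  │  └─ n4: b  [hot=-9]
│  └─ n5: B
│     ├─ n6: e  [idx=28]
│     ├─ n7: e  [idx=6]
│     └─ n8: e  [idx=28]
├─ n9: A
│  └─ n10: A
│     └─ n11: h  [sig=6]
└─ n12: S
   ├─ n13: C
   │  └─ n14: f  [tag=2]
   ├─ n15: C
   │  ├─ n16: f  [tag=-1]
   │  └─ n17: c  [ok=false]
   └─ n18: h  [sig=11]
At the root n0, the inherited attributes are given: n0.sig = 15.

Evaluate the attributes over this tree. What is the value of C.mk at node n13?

6

1. n0.sig = 15  [given at root]
2. n1.tag = false  [false]
3. n2.sig = 5  [5]
4. n3.ok = true  [terminal]
5. n4.hot = -9  [terminal]
6. n2.tag = false  [S.sig == b.hot]
7. n2.wid = -3  [-3]
8. n6.idx = 28  [terminal]
9. n7.idx = 6  [terminal]
10. n8.idx = 28  [terminal]
11. n5.fin = true  [e₁.idx == 6]
12. n5.depth = "mp"  ["mp"]
13. n1.idx = -4  [S.wid - 1]
14. n1.off = "kz"  ["kz"]
15. n9.tag = true  [S₀.sig > 14]
16. n10.tag = false  [not A₀.tag]
17. n11.sig = 6  [terminal]
18. n10.idx = -1  [-1]
19. n10.off = "rx"  ["rx"]
20. n9.idx = 19  [A₁.idx + 20]
21. n9.off = "qm"  ["qm"]
22. n12.sig = 19  [A₀.idx + 23]
23. n13.env = -1  [S.sig - 20]
24. n13.fin = true  [true]
25. n14.tag = 2  [terminal]
26. n13.mk = 6  [C.env + 7]
27. n15.env = 17  [17]
28. n15.fin = false  [S.sig > 19]
29. n16.tag = -1  [terminal]
30. n17.ok = false  [terminal]
31. n15.mk = 0  [(if c.ok then f.tag else C.env) - 17]
32. n18.sig = 11  [terminal]
33. n12.tag = false  [h.sig > 11]
34. n12.wid = 11  [h.sig * -2 + 33]
35. n0.tag = false  [S₁.tag == true]
36. n0.wid = 29  [len(A₁.off) + 27]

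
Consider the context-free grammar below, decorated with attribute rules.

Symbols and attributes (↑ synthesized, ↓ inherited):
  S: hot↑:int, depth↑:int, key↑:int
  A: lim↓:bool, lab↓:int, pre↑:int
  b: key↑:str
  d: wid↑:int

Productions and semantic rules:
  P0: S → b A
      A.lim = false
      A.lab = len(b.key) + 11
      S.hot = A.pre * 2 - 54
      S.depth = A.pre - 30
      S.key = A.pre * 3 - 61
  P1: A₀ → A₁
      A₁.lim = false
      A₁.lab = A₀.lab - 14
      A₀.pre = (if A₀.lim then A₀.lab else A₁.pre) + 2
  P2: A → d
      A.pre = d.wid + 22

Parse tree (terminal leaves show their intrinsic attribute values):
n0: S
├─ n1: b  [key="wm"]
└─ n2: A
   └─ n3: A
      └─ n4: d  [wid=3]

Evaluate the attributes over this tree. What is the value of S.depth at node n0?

-3

1. n1.key = "wm"  [terminal]
2. n2.lim = false  [false]
3. n2.lab = 13  [len(b.key) + 11]
4. n3.lim = false  [false]
5. n3.lab = -1  [A₀.lab - 14]
6. n4.wid = 3  [terminal]
7. n3.pre = 25  [d.wid + 22]
8. n2.pre = 27  [(if A₀.lim then A₀.lab else A₁.pre) + 2]
9. n0.hot = 0  [A.pre * 2 - 54]
10. n0.depth = -3  [A.pre - 30]
11. n0.key = 20  [A.pre * 3 - 61]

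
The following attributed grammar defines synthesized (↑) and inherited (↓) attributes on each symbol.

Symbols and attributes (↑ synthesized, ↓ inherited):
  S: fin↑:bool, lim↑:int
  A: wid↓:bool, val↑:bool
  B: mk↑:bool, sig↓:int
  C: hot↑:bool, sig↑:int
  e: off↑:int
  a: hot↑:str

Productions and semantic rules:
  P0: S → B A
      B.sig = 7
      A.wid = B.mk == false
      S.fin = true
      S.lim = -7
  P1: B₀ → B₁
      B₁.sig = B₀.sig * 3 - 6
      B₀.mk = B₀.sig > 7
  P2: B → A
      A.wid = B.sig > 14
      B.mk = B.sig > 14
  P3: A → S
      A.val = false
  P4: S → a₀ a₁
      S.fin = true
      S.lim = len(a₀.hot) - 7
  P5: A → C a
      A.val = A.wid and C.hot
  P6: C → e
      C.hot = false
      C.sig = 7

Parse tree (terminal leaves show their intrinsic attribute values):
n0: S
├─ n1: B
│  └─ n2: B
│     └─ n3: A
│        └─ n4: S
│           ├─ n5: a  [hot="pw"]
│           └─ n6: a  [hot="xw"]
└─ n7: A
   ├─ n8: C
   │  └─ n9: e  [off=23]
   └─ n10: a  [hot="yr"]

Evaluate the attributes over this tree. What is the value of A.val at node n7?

false

1. n1.sig = 7  [7]
2. n2.sig = 15  [B₀.sig * 3 - 6]
3. n3.wid = true  [B.sig > 14]
4. n5.hot = "pw"  [terminal]
5. n6.hot = "xw"  [terminal]
6. n4.fin = true  [true]
7. n4.lim = -5  [len(a₀.hot) - 7]
8. n3.val = false  [false]
9. n2.mk = true  [B.sig > 14]
10. n1.mk = false  [B₀.sig > 7]
11. n7.wid = true  [B.mk == false]
12. n9.off = 23  [terminal]
13. n8.hot = false  [false]
14. n8.sig = 7  [7]
15. n10.hot = "yr"  [terminal]
16. n7.val = false  [A.wid and C.hot]
17. n0.fin = true  [true]
18. n0.lim = -7  [-7]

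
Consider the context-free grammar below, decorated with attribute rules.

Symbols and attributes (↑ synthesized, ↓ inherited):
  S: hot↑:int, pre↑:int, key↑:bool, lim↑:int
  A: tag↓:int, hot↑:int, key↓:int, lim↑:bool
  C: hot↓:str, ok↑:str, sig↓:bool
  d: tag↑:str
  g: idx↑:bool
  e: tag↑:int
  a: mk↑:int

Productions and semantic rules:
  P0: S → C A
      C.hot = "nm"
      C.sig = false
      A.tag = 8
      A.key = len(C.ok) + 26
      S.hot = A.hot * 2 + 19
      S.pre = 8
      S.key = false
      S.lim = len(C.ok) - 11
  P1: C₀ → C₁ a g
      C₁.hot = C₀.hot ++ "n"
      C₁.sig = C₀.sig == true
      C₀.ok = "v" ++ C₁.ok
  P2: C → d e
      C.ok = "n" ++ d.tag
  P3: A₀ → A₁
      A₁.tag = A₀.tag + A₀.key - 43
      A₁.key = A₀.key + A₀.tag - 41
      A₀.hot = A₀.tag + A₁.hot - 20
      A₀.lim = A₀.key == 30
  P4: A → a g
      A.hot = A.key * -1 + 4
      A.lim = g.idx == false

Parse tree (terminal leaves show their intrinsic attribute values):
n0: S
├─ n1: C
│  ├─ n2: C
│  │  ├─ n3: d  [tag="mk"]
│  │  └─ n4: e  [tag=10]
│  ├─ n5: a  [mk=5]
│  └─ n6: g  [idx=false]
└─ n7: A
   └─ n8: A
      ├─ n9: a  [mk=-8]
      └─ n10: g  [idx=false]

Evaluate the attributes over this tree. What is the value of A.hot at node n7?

1. n1.hot = "nm"  ["nm"]
2. n1.sig = false  [false]
3. n2.hot = "nmn"  [C₀.hot ++ "n"]
4. n2.sig = false  [C₀.sig == true]
5. n3.tag = "mk"  [terminal]
6. n4.tag = 10  [terminal]
7. n2.ok = "nmk"  ["n" ++ d.tag]
8. n5.mk = 5  [terminal]
9. n6.idx = false  [terminal]
10. n1.ok = "vnmk"  ["v" ++ C₁.ok]
11. n7.tag = 8  [8]
12. n7.key = 30  [len(C.ok) + 26]
13. n8.tag = -5  [A₀.tag + A₀.key - 43]
14. n8.key = -3  [A₀.key + A₀.tag - 41]
15. n9.mk = -8  [terminal]
16. n10.idx = false  [terminal]
17. n8.hot = 7  [A.key * -1 + 4]
18. n8.lim = true  [g.idx == false]
19. n7.hot = -5  [A₀.tag + A₁.hot - 20]
20. n7.lim = true  [A₀.key == 30]
21. n0.hot = 9  [A.hot * 2 + 19]
22. n0.pre = 8  [8]
23. n0.key = false  [false]
24. n0.lim = -7  [len(C.ok) - 11]

-5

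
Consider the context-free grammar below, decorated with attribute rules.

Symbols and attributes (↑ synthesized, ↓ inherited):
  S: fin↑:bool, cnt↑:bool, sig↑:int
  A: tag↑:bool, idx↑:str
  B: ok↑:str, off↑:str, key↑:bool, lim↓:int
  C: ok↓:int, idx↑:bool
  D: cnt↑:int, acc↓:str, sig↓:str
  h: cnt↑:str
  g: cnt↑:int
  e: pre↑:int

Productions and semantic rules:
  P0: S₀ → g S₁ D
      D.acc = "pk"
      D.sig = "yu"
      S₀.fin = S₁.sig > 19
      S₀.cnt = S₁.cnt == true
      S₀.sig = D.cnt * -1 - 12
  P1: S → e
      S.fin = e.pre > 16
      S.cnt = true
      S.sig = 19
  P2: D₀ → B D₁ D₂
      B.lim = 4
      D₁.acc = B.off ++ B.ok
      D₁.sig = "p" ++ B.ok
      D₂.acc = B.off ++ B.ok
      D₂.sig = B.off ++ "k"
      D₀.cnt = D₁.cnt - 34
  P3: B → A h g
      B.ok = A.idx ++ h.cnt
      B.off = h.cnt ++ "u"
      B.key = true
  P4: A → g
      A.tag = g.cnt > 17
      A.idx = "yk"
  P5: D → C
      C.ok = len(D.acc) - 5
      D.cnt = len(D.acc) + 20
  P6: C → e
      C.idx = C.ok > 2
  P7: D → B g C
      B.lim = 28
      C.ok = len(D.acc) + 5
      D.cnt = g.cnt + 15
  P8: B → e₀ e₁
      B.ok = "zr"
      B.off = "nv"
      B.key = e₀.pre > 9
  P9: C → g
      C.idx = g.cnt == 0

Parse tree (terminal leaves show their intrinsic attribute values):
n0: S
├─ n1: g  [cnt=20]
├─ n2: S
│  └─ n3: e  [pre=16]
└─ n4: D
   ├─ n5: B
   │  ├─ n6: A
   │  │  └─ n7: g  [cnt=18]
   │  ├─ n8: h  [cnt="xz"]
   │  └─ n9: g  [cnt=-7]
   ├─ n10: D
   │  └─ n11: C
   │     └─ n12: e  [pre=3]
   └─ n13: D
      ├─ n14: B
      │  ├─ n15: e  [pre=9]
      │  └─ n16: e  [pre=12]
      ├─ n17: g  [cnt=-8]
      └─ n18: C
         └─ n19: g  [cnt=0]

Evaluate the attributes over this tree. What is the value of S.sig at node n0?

1. n1.cnt = 20  [terminal]
2. n3.pre = 16  [terminal]
3. n2.fin = false  [e.pre > 16]
4. n2.cnt = true  [true]
5. n2.sig = 19  [19]
6. n4.acc = "pk"  ["pk"]
7. n4.sig = "yu"  ["yu"]
8. n5.lim = 4  [4]
9. n7.cnt = 18  [terminal]
10. n6.tag = true  [g.cnt > 17]
11. n6.idx = "yk"  ["yk"]
12. n8.cnt = "xz"  [terminal]
13. n9.cnt = -7  [terminal]
14. n5.ok = "ykxz"  [A.idx ++ h.cnt]
15. n5.off = "xzu"  [h.cnt ++ "u"]
16. n5.key = true  [true]
17. n10.acc = "xzuykxz"  [B.off ++ B.ok]
18. n10.sig = "pykxz"  ["p" ++ B.ok]
19. n11.ok = 2  [len(D.acc) - 5]
20. n12.pre = 3  [terminal]
21. n11.idx = false  [C.ok > 2]
22. n10.cnt = 27  [len(D.acc) + 20]
23. n13.acc = "xzuykxz"  [B.off ++ B.ok]
24. n13.sig = "xzuk"  [B.off ++ "k"]
25. n14.lim = 28  [28]
26. n15.pre = 9  [terminal]
27. n16.pre = 12  [terminal]
28. n14.ok = "zr"  ["zr"]
29. n14.off = "nv"  ["nv"]
30. n14.key = false  [e₀.pre > 9]
31. n17.cnt = -8  [terminal]
32. n18.ok = 12  [len(D.acc) + 5]
33. n19.cnt = 0  [terminal]
34. n18.idx = true  [g.cnt == 0]
35. n13.cnt = 7  [g.cnt + 15]
36. n4.cnt = -7  [D₁.cnt - 34]
37. n0.fin = false  [S₁.sig > 19]
38. n0.cnt = true  [S₁.cnt == true]
39. n0.sig = -5  [D.cnt * -1 - 12]

-5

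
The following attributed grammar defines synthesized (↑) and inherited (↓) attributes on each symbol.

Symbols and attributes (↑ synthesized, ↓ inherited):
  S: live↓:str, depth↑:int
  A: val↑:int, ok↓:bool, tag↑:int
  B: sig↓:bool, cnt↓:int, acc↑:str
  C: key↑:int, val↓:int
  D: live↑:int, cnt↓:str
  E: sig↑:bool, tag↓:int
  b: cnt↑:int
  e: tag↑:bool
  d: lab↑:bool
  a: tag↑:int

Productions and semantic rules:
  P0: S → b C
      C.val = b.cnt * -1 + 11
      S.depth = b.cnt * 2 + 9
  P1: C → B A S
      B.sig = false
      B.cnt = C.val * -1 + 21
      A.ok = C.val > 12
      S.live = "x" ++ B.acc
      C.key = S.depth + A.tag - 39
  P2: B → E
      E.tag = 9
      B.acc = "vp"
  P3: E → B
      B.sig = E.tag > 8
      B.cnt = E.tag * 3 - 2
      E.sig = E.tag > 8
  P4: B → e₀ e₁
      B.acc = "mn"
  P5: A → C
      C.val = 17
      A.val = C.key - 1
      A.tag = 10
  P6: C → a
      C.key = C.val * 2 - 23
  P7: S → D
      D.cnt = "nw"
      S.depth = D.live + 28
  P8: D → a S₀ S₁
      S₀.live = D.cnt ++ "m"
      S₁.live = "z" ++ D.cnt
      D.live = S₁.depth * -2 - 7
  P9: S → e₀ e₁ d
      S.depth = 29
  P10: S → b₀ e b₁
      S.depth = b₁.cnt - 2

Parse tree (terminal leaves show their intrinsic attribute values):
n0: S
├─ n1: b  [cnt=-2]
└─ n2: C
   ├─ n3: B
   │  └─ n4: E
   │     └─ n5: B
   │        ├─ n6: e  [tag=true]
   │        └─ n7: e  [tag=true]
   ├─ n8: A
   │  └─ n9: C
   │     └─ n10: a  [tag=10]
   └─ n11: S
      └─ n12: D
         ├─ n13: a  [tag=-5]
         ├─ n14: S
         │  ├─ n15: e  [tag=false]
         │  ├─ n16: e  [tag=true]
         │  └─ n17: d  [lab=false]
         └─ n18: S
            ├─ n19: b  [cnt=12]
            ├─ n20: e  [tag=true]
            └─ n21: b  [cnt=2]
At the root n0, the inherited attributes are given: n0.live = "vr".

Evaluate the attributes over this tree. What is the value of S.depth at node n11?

21

1. n0.live = "vr"  [given at root]
2. n1.cnt = -2  [terminal]
3. n2.val = 13  [b.cnt * -1 + 11]
4. n3.sig = false  [false]
5. n3.cnt = 8  [C.val * -1 + 21]
6. n4.tag = 9  [9]
7. n5.sig = true  [E.tag > 8]
8. n5.cnt = 25  [E.tag * 3 - 2]
9. n6.tag = true  [terminal]
10. n7.tag = true  [terminal]
11. n5.acc = "mn"  ["mn"]
12. n4.sig = true  [E.tag > 8]
13. n3.acc = "vp"  ["vp"]
14. n8.ok = true  [C.val > 12]
15. n9.val = 17  [17]
16. n10.tag = 10  [terminal]
17. n9.key = 11  [C.val * 2 - 23]
18. n8.val = 10  [C.key - 1]
19. n8.tag = 10  [10]
20. n11.live = "xvp"  ["x" ++ B.acc]
21. n12.cnt = "nw"  ["nw"]
22. n13.tag = -5  [terminal]
23. n14.live = "nwm"  [D.cnt ++ "m"]
24. n15.tag = false  [terminal]
25. n16.tag = true  [terminal]
26. n17.lab = false  [terminal]
27. n14.depth = 29  [29]
28. n18.live = "znw"  ["z" ++ D.cnt]
29. n19.cnt = 12  [terminal]
30. n20.tag = true  [terminal]
31. n21.cnt = 2  [terminal]
32. n18.depth = 0  [b₁.cnt - 2]
33. n12.live = -7  [S₁.depth * -2 - 7]
34. n11.depth = 21  [D.live + 28]
35. n2.key = -8  [S.depth + A.tag - 39]
36. n0.depth = 5  [b.cnt * 2 + 9]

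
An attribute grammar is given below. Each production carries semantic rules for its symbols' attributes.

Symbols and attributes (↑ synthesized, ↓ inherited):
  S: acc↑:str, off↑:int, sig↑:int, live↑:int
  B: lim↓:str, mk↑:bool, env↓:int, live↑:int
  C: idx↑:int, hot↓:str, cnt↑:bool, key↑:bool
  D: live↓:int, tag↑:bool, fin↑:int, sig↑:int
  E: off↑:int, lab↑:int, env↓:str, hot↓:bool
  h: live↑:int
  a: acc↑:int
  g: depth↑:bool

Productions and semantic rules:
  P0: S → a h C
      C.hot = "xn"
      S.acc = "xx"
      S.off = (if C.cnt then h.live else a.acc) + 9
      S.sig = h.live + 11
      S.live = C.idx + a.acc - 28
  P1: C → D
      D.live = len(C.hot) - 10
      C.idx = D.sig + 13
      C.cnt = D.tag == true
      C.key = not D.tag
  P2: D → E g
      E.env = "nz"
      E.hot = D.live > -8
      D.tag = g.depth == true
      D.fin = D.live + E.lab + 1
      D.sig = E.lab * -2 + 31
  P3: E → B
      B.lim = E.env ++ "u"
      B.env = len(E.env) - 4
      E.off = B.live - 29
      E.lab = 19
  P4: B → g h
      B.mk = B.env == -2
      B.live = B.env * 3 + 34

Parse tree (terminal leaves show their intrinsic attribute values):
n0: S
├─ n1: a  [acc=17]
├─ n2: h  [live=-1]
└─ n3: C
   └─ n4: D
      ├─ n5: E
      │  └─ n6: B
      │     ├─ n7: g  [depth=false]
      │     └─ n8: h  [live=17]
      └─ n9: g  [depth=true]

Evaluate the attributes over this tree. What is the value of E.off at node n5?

-1

1. n1.acc = 17  [terminal]
2. n2.live = -1  [terminal]
3. n3.hot = "xn"  ["xn"]
4. n4.live = -8  [len(C.hot) - 10]
5. n5.env = "nz"  ["nz"]
6. n5.hot = false  [D.live > -8]
7. n6.lim = "nzu"  [E.env ++ "u"]
8. n6.env = -2  [len(E.env) - 4]
9. n7.depth = false  [terminal]
10. n8.live = 17  [terminal]
11. n6.mk = true  [B.env == -2]
12. n6.live = 28  [B.env * 3 + 34]
13. n5.off = -1  [B.live - 29]
14. n5.lab = 19  [19]
15. n9.depth = true  [terminal]
16. n4.tag = true  [g.depth == true]
17. n4.fin = 12  [D.live + E.lab + 1]
18. n4.sig = -7  [E.lab * -2 + 31]
19. n3.idx = 6  [D.sig + 13]
20. n3.cnt = true  [D.tag == true]
21. n3.key = false  [not D.tag]
22. n0.acc = "xx"  ["xx"]
23. n0.off = 8  [(if C.cnt then h.live else a.acc) + 9]
24. n0.sig = 10  [h.live + 11]
25. n0.live = -5  [C.idx + a.acc - 28]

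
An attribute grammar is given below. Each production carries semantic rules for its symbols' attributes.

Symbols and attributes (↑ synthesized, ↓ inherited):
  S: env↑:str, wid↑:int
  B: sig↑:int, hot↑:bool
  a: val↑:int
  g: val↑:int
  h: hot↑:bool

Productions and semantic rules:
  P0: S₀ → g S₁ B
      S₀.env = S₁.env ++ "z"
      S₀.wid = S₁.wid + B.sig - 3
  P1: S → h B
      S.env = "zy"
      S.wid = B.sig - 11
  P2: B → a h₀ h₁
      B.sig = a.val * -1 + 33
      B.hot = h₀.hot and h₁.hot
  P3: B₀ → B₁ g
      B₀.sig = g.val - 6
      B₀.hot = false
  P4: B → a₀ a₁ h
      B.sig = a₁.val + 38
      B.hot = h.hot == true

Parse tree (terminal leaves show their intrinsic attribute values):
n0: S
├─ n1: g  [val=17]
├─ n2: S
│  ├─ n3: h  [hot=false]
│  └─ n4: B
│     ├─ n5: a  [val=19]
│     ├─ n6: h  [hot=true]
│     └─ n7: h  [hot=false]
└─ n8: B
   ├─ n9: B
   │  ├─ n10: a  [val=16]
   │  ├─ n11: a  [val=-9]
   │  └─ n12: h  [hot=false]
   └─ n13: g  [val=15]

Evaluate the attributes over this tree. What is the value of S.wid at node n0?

9

1. n1.val = 17  [terminal]
2. n3.hot = false  [terminal]
3. n5.val = 19  [terminal]
4. n6.hot = true  [terminal]
5. n7.hot = false  [terminal]
6. n4.sig = 14  [a.val * -1 + 33]
7. n4.hot = false  [h₀.hot and h₁.hot]
8. n2.env = "zy"  ["zy"]
9. n2.wid = 3  [B.sig - 11]
10. n10.val = 16  [terminal]
11. n11.val = -9  [terminal]
12. n12.hot = false  [terminal]
13. n9.sig = 29  [a₁.val + 38]
14. n9.hot = false  [h.hot == true]
15. n13.val = 15  [terminal]
16. n8.sig = 9  [g.val - 6]
17. n8.hot = false  [false]
18. n0.env = "zyz"  [S₁.env ++ "z"]
19. n0.wid = 9  [S₁.wid + B.sig - 3]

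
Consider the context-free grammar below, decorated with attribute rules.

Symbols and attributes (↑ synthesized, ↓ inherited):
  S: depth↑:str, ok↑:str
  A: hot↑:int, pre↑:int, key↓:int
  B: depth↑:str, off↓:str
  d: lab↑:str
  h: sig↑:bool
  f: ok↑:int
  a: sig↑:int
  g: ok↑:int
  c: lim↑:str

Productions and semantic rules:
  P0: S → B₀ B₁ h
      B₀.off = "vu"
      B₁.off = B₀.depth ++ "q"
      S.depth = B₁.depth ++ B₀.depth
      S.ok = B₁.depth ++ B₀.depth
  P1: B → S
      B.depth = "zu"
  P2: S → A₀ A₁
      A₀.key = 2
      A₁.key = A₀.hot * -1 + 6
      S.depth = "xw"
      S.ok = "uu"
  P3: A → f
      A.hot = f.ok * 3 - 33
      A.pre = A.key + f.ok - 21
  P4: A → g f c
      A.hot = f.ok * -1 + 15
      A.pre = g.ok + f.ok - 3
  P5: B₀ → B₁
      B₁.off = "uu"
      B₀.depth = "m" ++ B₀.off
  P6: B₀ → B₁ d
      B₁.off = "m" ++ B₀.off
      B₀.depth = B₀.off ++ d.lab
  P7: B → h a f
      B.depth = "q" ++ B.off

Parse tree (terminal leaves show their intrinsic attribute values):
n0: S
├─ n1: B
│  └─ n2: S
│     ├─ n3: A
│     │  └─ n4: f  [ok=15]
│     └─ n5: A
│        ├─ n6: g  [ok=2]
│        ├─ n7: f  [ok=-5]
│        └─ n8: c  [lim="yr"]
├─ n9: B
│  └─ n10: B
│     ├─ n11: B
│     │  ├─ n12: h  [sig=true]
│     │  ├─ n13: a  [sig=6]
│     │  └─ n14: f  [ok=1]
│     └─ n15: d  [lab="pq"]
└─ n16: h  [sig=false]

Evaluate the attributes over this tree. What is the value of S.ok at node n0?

"mzuqzu"

1. n1.off = "vu"  ["vu"]
2. n3.key = 2  [2]
3. n4.ok = 15  [terminal]
4. n3.hot = 12  [f.ok * 3 - 33]
5. n3.pre = -4  [A.key + f.ok - 21]
6. n5.key = -6  [A₀.hot * -1 + 6]
7. n6.ok = 2  [terminal]
8. n7.ok = -5  [terminal]
9. n8.lim = "yr"  [terminal]
10. n5.hot = 20  [f.ok * -1 + 15]
11. n5.pre = -6  [g.ok + f.ok - 3]
12. n2.depth = "xw"  ["xw"]
13. n2.ok = "uu"  ["uu"]
14. n1.depth = "zu"  ["zu"]
15. n9.off = "zuq"  [B₀.depth ++ "q"]
16. n10.off = "uu"  ["uu"]
17. n11.off = "muu"  ["m" ++ B₀.off]
18. n12.sig = true  [terminal]
19. n13.sig = 6  [terminal]
20. n14.ok = 1  [terminal]
21. n11.depth = "qmuu"  ["q" ++ B.off]
22. n15.lab = "pq"  [terminal]
23. n10.depth = "uupq"  [B₀.off ++ d.lab]
24. n9.depth = "mzuq"  ["m" ++ B₀.off]
25. n16.sig = false  [terminal]
26. n0.depth = "mzuqzu"  [B₁.depth ++ B₀.depth]
27. n0.ok = "mzuqzu"  [B₁.depth ++ B₀.depth]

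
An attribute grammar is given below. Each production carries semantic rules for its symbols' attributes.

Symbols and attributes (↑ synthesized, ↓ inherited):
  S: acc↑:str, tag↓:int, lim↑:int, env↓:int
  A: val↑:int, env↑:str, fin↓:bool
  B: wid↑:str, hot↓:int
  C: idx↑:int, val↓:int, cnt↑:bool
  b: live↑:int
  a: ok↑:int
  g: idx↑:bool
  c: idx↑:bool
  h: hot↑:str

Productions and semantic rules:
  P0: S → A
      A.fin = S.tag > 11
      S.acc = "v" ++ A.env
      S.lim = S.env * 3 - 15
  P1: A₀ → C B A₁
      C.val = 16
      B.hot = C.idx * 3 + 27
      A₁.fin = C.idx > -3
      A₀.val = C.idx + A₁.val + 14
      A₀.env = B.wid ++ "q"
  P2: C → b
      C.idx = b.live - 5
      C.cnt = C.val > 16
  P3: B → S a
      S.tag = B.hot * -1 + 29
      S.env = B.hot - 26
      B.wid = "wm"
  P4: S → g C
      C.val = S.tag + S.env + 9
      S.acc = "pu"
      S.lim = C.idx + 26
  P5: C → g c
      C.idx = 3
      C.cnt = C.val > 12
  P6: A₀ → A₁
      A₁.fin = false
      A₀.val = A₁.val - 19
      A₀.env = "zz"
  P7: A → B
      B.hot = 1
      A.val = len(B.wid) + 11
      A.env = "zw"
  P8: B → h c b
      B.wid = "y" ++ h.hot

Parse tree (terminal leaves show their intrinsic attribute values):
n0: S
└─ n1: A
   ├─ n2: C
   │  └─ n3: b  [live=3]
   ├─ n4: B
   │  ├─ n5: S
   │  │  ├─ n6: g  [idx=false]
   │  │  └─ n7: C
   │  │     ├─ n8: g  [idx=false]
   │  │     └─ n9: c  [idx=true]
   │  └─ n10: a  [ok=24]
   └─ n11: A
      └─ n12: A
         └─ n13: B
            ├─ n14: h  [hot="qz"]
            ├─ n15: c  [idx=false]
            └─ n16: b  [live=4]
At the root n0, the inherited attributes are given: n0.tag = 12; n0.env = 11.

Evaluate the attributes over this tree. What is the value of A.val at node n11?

1. n0.tag = 12  [given at root]
2. n0.env = 11  [given at root]
3. n1.fin = true  [S.tag > 11]
4. n2.val = 16  [16]
5. n3.live = 3  [terminal]
6. n2.idx = -2  [b.live - 5]
7. n2.cnt = false  [C.val > 16]
8. n4.hot = 21  [C.idx * 3 + 27]
9. n5.tag = 8  [B.hot * -1 + 29]
10. n5.env = -5  [B.hot - 26]
11. n6.idx = false  [terminal]
12. n7.val = 12  [S.tag + S.env + 9]
13. n8.idx = false  [terminal]
14. n9.idx = true  [terminal]
15. n7.idx = 3  [3]
16. n7.cnt = false  [C.val > 12]
17. n5.acc = "pu"  ["pu"]
18. n5.lim = 29  [C.idx + 26]
19. n10.ok = 24  [terminal]
20. n4.wid = "wm"  ["wm"]
21. n11.fin = true  [C.idx > -3]
22. n12.fin = false  [false]
23. n13.hot = 1  [1]
24. n14.hot = "qz"  [terminal]
25. n15.idx = false  [terminal]
26. n16.live = 4  [terminal]
27. n13.wid = "yqz"  ["y" ++ h.hot]
28. n12.val = 14  [len(B.wid) + 11]
29. n12.env = "zw"  ["zw"]
30. n11.val = -5  [A₁.val - 19]
31. n11.env = "zz"  ["zz"]
32. n1.val = 7  [C.idx + A₁.val + 14]
33. n1.env = "wmq"  [B.wid ++ "q"]
34. n0.acc = "vwmq"  ["v" ++ A.env]
35. n0.lim = 18  [S.env * 3 - 15]

-5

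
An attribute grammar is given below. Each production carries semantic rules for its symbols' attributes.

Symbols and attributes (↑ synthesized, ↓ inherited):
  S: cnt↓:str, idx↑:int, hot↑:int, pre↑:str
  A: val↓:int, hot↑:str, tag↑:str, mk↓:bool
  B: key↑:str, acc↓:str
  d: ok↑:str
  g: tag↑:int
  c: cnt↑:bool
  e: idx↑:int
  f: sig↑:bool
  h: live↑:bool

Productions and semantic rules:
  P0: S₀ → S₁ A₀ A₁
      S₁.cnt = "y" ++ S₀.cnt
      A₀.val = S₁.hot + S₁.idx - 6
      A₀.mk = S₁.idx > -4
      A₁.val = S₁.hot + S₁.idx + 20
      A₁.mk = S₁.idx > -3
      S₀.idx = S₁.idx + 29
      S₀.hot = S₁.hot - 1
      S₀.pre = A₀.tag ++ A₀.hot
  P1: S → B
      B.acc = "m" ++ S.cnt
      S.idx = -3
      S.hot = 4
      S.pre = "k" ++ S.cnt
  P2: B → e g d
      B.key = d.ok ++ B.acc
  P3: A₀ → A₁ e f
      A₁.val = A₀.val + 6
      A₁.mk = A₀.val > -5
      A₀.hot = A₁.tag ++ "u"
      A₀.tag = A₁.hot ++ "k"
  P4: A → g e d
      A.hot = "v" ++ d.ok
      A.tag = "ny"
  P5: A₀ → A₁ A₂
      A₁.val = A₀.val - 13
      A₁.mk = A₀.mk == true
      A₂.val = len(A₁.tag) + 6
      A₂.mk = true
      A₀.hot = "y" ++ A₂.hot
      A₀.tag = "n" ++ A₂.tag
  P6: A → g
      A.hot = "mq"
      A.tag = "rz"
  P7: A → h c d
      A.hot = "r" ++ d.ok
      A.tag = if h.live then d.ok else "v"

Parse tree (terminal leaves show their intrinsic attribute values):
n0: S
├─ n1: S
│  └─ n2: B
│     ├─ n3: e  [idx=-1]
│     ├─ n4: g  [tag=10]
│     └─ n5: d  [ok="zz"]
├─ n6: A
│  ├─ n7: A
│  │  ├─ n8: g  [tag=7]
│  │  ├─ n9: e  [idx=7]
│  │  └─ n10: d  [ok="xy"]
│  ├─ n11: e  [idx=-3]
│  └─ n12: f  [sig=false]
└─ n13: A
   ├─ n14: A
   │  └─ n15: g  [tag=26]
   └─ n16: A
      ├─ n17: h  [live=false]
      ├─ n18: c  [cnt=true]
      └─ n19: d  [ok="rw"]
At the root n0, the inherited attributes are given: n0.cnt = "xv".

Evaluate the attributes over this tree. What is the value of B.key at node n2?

"zzmyxv"

1. n0.cnt = "xv"  [given at root]
2. n1.cnt = "yxv"  ["y" ++ S₀.cnt]
3. n2.acc = "myxv"  ["m" ++ S.cnt]
4. n3.idx = -1  [terminal]
5. n4.tag = 10  [terminal]
6. n5.ok = "zz"  [terminal]
7. n2.key = "zzmyxv"  [d.ok ++ B.acc]
8. n1.idx = -3  [-3]
9. n1.hot = 4  [4]
10. n1.pre = "kyxv"  ["k" ++ S.cnt]
11. n6.val = -5  [S₁.hot + S₁.idx - 6]
12. n6.mk = true  [S₁.idx > -4]
13. n7.val = 1  [A₀.val + 6]
14. n7.mk = false  [A₀.val > -5]
15. n8.tag = 7  [terminal]
16. n9.idx = 7  [terminal]
17. n10.ok = "xy"  [terminal]
18. n7.hot = "vxy"  ["v" ++ d.ok]
19. n7.tag = "ny"  ["ny"]
20. n11.idx = -3  [terminal]
21. n12.sig = false  [terminal]
22. n6.hot = "nyu"  [A₁.tag ++ "u"]
23. n6.tag = "vxyk"  [A₁.hot ++ "k"]
24. n13.val = 21  [S₁.hot + S₁.idx + 20]
25. n13.mk = false  [S₁.idx > -3]
26. n14.val = 8  [A₀.val - 13]
27. n14.mk = false  [A₀.mk == true]
28. n15.tag = 26  [terminal]
29. n14.hot = "mq"  ["mq"]
30. n14.tag = "rz"  ["rz"]
31. n16.val = 8  [len(A₁.tag) + 6]
32. n16.mk = true  [true]
33. n17.live = false  [terminal]
34. n18.cnt = true  [terminal]
35. n19.ok = "rw"  [terminal]
36. n16.hot = "rrw"  ["r" ++ d.ok]
37. n16.tag = "v"  [if h.live then d.ok else "v"]
38. n13.hot = "yrrw"  ["y" ++ A₂.hot]
39. n13.tag = "nv"  ["n" ++ A₂.tag]
40. n0.idx = 26  [S₁.idx + 29]
41. n0.hot = 3  [S₁.hot - 1]
42. n0.pre = "vxyknyu"  [A₀.tag ++ A₀.hot]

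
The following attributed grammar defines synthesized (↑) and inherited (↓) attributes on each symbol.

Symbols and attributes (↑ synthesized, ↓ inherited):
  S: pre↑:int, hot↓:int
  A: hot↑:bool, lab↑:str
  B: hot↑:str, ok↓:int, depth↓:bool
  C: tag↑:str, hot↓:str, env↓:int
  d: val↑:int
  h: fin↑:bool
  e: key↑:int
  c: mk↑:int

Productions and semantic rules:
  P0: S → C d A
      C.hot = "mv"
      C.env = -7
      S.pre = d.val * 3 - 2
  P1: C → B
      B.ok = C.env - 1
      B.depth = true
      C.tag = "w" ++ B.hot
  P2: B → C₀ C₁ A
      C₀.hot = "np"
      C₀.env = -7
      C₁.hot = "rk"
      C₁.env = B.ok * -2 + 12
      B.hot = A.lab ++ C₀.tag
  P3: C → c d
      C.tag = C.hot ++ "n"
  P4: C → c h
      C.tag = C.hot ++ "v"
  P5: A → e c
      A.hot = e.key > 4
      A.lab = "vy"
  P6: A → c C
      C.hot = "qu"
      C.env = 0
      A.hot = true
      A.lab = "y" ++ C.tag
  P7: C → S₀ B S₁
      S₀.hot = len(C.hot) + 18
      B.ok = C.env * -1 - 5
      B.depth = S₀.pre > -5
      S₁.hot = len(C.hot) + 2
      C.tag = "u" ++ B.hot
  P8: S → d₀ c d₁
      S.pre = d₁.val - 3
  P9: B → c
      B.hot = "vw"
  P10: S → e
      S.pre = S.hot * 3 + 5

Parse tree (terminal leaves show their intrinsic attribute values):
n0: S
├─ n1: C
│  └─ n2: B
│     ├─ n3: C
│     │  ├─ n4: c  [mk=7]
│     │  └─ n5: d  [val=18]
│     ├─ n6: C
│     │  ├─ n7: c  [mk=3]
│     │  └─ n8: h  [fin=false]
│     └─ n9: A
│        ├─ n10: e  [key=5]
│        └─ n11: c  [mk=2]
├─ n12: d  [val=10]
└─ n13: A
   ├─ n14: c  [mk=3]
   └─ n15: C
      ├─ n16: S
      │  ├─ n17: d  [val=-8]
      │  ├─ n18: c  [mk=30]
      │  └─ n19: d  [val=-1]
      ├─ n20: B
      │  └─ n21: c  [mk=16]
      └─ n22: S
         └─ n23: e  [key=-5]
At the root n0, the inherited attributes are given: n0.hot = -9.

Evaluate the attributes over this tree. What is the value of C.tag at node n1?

"wvynpn"

1. n0.hot = -9  [given at root]
2. n1.hot = "mv"  ["mv"]
3. n1.env = -7  [-7]
4. n2.ok = -8  [C.env - 1]
5. n2.depth = true  [true]
6. n3.hot = "np"  ["np"]
7. n3.env = -7  [-7]
8. n4.mk = 7  [terminal]
9. n5.val = 18  [terminal]
10. n3.tag = "npn"  [C.hot ++ "n"]
11. n6.hot = "rk"  ["rk"]
12. n6.env = 28  [B.ok * -2 + 12]
13. n7.mk = 3  [terminal]
14. n8.fin = false  [terminal]
15. n6.tag = "rkv"  [C.hot ++ "v"]
16. n10.key = 5  [terminal]
17. n11.mk = 2  [terminal]
18. n9.hot = true  [e.key > 4]
19. n9.lab = "vy"  ["vy"]
20. n2.hot = "vynpn"  [A.lab ++ C₀.tag]
21. n1.tag = "wvynpn"  ["w" ++ B.hot]
22. n12.val = 10  [terminal]
23. n14.mk = 3  [terminal]
24. n15.hot = "qu"  ["qu"]
25. n15.env = 0  [0]
26. n16.hot = 20  [len(C.hot) + 18]
27. n17.val = -8  [terminal]
28. n18.mk = 30  [terminal]
29. n19.val = -1  [terminal]
30. n16.pre = -4  [d₁.val - 3]
31. n20.ok = -5  [C.env * -1 - 5]
32. n20.depth = true  [S₀.pre > -5]
33. n21.mk = 16  [terminal]
34. n20.hot = "vw"  ["vw"]
35. n22.hot = 4  [len(C.hot) + 2]
36. n23.key = -5  [terminal]
37. n22.pre = 17  [S.hot * 3 + 5]
38. n15.tag = "uvw"  ["u" ++ B.hot]
39. n13.hot = true  [true]
40. n13.lab = "yuvw"  ["y" ++ C.tag]
41. n0.pre = 28  [d.val * 3 - 2]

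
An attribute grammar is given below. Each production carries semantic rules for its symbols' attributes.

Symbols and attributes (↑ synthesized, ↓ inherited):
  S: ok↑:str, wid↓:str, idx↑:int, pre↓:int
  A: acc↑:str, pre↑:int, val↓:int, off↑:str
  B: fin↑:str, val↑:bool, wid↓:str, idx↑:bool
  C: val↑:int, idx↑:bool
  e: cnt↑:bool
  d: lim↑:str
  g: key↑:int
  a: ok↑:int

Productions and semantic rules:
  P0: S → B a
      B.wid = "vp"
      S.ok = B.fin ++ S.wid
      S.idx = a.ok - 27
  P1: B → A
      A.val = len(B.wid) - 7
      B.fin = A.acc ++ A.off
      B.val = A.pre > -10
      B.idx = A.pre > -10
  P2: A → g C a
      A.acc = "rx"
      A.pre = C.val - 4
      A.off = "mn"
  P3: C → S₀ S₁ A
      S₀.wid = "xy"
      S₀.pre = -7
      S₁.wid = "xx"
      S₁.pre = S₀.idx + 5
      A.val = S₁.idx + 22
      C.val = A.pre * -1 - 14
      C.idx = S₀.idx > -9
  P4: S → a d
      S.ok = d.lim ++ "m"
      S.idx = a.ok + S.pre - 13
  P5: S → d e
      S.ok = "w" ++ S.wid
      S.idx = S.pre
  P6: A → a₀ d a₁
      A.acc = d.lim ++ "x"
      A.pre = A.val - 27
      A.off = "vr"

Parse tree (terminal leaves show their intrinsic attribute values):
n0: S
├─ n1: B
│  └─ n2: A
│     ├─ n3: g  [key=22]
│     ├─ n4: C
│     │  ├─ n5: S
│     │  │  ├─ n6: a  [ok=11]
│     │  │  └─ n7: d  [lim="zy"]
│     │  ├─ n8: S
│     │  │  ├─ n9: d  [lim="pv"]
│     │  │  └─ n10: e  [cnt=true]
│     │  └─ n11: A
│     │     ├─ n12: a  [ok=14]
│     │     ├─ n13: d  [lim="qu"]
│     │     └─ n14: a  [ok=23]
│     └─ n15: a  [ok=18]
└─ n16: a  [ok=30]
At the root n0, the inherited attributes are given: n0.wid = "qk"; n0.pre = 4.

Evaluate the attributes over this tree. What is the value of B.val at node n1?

1. n0.wid = "qk"  [given at root]
2. n0.pre = 4  [given at root]
3. n1.wid = "vp"  ["vp"]
4. n2.val = -5  [len(B.wid) - 7]
5. n3.key = 22  [terminal]
6. n5.wid = "xy"  ["xy"]
7. n5.pre = -7  [-7]
8. n6.ok = 11  [terminal]
9. n7.lim = "zy"  [terminal]
10. n5.ok = "zym"  [d.lim ++ "m"]
11. n5.idx = -9  [a.ok + S.pre - 13]
12. n8.wid = "xx"  ["xx"]
13. n8.pre = -4  [S₀.idx + 5]
14. n9.lim = "pv"  [terminal]
15. n10.cnt = true  [terminal]
16. n8.ok = "wxx"  ["w" ++ S.wid]
17. n8.idx = -4  [S.pre]
18. n11.val = 18  [S₁.idx + 22]
19. n12.ok = 14  [terminal]
20. n13.lim = "qu"  [terminal]
21. n14.ok = 23  [terminal]
22. n11.acc = "qux"  [d.lim ++ "x"]
23. n11.pre = -9  [A.val - 27]
24. n11.off = "vr"  ["vr"]
25. n4.val = -5  [A.pre * -1 - 14]
26. n4.idx = false  [S₀.idx > -9]
27. n15.ok = 18  [terminal]
28. n2.acc = "rx"  ["rx"]
29. n2.pre = -9  [C.val - 4]
30. n2.off = "mn"  ["mn"]
31. n1.fin = "rxmn"  [A.acc ++ A.off]
32. n1.val = true  [A.pre > -10]
33. n1.idx = true  [A.pre > -10]
34. n16.ok = 30  [terminal]
35. n0.ok = "rxmnqk"  [B.fin ++ S.wid]
36. n0.idx = 3  [a.ok - 27]

true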